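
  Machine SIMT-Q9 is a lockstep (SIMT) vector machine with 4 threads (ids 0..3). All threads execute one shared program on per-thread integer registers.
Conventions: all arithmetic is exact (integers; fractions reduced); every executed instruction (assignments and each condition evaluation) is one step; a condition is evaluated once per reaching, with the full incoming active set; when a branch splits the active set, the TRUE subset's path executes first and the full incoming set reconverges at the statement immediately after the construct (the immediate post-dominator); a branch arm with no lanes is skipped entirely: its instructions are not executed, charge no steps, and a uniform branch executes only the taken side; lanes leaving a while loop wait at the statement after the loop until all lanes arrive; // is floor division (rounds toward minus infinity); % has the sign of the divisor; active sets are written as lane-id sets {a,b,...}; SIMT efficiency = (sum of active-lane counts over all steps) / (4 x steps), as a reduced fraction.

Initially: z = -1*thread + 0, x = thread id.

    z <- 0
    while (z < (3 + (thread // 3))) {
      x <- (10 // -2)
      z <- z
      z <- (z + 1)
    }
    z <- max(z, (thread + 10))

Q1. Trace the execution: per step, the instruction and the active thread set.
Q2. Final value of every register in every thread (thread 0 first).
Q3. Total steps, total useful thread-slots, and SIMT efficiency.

step 0: z <- 0                       {0,1,2,3}
step 1: eval (z < (3 + (thread // 3))) {0,1,2,3}
step 2: x <- (10 // -2)              {0,1,2,3}
step 3: z <- z                       {0,1,2,3}
step 4: z <- (z + 1)                 {0,1,2,3}
step 5: eval (z < (3 + (thread // 3))) {0,1,2,3}
step 6: x <- (10 // -2)              {0,1,2,3}
step 7: z <- z                       {0,1,2,3}
step 8: z <- (z + 1)                 {0,1,2,3}
step 9: eval (z < (3 + (thread // 3))) {0,1,2,3}
step 10: x <- (10 // -2)              {0,1,2,3}
step 11: z <- z                       {0,1,2,3}
step 12: z <- (z + 1)                 {0,1,2,3}
step 13: eval (z < (3 + (thread // 3))) {0,1,2,3}
step 14: x <- (10 // -2)              {3}
step 15: z <- z                       {3}
step 16: z <- (z + 1)                 {3}
step 17: eval (z < (3 + (thread // 3))) {3}
step 18: z <- max(z, (thread + 10))   {0,1,2,3}

Answer: 19 steps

z: 10,11,12,13
x: -5,-5,-5,-5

steps = 19; useful = 64; efficiency = 64/76 = 16/19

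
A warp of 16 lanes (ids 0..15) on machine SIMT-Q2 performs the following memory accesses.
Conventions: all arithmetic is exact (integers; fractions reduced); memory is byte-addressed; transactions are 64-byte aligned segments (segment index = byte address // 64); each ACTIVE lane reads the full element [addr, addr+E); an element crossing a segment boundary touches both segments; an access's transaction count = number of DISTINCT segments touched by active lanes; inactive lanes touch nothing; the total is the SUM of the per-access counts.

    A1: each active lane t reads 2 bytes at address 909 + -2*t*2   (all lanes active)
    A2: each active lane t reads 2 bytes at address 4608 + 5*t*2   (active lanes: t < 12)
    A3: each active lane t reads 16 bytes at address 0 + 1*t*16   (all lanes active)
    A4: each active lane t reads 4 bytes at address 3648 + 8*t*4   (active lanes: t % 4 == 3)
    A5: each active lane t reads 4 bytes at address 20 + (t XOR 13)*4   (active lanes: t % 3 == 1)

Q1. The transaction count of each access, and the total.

A1: 2 transactions
A2: 2 transactions
A3: 4 transactions
A4: 4 transactions
A5: 2 transactions

Answer: 2,2,4,4,2; total 14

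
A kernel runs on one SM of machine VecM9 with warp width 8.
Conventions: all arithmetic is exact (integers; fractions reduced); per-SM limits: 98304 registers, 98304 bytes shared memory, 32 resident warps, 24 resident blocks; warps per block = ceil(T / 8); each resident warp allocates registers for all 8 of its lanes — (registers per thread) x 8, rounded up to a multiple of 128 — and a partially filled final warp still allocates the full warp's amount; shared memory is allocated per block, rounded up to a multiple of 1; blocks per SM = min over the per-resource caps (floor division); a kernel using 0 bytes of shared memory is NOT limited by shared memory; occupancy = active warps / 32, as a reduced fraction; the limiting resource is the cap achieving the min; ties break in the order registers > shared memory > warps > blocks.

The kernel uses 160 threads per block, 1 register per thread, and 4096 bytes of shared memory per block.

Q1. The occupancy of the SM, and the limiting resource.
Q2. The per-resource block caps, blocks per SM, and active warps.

Answer: occupancy 5/8, limited by warps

registers: 38 blocks
shared memory: 24 blocks
warps: 1 block
blocks: 24 blocks

Answer: 1 block, 20 active warps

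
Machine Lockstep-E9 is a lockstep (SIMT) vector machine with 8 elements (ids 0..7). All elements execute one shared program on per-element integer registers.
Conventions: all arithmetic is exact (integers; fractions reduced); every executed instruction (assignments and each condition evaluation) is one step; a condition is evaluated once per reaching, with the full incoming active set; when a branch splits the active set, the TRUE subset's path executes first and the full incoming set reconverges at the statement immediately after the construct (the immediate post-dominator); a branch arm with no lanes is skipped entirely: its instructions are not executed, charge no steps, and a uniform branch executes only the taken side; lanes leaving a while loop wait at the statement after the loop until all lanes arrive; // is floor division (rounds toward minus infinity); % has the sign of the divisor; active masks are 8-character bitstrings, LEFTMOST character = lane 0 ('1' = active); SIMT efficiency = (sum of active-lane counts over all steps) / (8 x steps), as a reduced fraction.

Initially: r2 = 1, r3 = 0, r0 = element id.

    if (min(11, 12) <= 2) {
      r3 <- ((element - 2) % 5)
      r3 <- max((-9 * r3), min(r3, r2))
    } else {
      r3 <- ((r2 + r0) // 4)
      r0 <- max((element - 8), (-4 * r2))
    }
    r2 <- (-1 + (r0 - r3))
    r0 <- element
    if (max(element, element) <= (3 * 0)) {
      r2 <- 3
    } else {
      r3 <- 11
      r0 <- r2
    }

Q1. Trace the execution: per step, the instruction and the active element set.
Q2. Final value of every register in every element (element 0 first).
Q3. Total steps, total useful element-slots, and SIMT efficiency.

step 0: eval (min(11, 12) <= 2)      11111111
step 1: r3 <- ((r2 + r0) // 4)       11111111
step 2: r0 <- max((element - 8), (-4 * r2)) 11111111
step 3: r2 <- (-1 + (r0 - r3))       11111111
step 4: r0 <- element                11111111
step 5: eval (max(element, element) <= (3 * 0)) 11111111
step 6: r2 <- 3                      10000000
step 7: r3 <- 11                     01111111
step 8: r0 <- r2                     01111111

Answer: 9 steps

r2: 3,-5,-5,-6,-6,-5,-4,-4
r3: 0,11,11,11,11,11,11,11
r0: 0,-5,-5,-6,-6,-5,-4,-4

steps = 9; useful = 63; efficiency = 63/72 = 7/8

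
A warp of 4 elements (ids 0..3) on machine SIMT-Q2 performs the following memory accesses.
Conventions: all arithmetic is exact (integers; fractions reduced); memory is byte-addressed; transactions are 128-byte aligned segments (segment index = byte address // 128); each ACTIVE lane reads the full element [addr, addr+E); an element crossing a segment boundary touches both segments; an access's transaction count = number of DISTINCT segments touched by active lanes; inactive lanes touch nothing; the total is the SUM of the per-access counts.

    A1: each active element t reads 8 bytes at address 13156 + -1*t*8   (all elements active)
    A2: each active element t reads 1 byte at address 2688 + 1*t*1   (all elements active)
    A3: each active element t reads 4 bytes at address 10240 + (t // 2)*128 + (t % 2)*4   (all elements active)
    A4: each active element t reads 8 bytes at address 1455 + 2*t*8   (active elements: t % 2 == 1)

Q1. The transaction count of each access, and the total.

A1: 1 transaction
A2: 1 transaction
A3: 2 transactions
A4: 1 transaction

Answer: 1,1,2,1; total 5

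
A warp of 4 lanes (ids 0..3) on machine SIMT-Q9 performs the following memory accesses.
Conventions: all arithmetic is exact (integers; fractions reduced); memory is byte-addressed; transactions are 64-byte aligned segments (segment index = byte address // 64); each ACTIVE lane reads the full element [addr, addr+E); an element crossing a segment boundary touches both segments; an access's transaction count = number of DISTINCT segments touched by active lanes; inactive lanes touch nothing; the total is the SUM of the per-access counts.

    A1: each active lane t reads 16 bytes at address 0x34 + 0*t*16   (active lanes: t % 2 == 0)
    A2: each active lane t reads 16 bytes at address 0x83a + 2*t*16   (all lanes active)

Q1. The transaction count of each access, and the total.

A1: 2 transactions
A2: 3 transactions

Answer: 2,3; total 5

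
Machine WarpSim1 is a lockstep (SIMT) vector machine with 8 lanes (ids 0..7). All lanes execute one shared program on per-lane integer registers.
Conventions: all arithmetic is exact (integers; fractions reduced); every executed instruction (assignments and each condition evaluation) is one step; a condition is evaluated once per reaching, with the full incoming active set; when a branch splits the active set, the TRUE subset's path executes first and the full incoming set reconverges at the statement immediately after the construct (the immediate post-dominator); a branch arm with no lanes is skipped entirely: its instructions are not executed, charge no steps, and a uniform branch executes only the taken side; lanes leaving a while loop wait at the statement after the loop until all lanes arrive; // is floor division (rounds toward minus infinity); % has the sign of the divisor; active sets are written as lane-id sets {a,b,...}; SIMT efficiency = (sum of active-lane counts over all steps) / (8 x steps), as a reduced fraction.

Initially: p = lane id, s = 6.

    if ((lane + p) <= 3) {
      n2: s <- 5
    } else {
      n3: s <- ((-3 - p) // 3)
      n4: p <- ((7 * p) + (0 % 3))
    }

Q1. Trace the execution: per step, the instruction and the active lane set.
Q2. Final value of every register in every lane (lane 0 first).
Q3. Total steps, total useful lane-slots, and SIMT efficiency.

step 0: eval ((lane + p) <= 3)       {0,1,2,3,4,5,6,7}
step 1: s <- 5                       {0,1}
step 2: s <- ((-3 - p) // 3)         {2,3,4,5,6,7}
step 3: p <- ((7 * p) + (0 % 3))     {2,3,4,5,6,7}

Answer: 4 steps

p: 0,1,14,21,28,35,42,49
s: 5,5,-2,-2,-3,-3,-3,-4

steps = 4; useful = 22; efficiency = 22/32 = 11/16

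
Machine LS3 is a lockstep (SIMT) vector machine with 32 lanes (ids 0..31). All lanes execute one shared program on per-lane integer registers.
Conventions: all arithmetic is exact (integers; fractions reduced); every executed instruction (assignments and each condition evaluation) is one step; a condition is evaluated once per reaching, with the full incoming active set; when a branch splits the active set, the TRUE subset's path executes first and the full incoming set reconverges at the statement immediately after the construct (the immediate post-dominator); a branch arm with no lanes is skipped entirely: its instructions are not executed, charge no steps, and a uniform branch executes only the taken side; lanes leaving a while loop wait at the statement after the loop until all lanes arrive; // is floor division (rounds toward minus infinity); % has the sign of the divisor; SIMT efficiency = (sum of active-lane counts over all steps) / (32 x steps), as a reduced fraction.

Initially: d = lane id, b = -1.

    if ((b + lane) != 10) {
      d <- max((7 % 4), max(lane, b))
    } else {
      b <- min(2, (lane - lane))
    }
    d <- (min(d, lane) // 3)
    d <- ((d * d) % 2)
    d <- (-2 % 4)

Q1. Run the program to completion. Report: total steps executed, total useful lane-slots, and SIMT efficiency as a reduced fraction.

Answer: 6 steps, 160 useful, 5/6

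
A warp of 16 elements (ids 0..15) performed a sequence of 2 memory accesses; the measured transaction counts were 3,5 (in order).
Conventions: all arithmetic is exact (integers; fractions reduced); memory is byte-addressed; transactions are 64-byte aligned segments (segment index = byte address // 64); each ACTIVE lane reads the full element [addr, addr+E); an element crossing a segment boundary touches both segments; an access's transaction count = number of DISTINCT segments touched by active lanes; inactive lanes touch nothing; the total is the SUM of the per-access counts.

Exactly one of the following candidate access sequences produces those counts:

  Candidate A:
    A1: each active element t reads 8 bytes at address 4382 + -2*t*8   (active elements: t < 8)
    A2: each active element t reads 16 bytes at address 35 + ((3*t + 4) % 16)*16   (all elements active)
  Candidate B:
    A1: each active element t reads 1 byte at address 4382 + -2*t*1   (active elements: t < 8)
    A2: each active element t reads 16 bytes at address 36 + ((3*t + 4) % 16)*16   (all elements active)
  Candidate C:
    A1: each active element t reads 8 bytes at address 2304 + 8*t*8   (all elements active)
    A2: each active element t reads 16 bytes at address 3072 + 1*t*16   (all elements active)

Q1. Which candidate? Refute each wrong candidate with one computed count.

B: A1 gives 1 transaction, not 3
C: A1 gives 16 transactions, not 3
A: all counts match (3,5)

Answer: A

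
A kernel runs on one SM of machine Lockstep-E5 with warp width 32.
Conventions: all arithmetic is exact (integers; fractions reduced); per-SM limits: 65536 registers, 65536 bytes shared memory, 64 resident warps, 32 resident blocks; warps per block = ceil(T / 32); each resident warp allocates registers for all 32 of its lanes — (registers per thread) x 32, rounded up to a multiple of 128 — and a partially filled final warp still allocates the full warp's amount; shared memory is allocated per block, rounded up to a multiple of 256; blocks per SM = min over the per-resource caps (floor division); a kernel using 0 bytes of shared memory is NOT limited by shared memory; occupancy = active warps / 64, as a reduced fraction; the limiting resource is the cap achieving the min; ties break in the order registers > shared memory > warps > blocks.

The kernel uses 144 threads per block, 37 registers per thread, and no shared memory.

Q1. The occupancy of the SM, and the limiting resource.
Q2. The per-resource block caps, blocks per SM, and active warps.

Answer: occupancy 25/32, limited by registers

registers: 10 blocks
shared memory: no limit (kernel uses none)
warps: 12 blocks
blocks: 32 blocks

Answer: 10 blocks, 50 active warps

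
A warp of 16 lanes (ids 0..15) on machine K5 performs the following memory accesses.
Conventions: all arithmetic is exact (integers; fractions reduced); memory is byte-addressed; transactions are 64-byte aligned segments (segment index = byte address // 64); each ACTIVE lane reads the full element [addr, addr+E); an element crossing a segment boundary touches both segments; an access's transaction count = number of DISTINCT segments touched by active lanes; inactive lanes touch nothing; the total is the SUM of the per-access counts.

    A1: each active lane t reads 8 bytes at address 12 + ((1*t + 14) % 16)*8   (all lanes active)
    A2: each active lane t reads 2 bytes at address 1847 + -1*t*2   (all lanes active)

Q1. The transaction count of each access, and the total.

A1: 3 transactions
A2: 1 transaction

Answer: 3,1; total 4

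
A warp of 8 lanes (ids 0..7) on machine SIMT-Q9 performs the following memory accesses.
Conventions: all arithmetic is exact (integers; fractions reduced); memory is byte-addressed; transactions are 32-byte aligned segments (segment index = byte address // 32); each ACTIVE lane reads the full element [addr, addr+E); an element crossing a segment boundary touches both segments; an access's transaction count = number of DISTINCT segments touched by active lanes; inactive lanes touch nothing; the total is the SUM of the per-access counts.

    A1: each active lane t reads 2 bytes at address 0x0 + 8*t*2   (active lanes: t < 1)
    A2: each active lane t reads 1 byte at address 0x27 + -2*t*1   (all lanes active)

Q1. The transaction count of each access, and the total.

A1: 1 transaction
A2: 2 transactions

Answer: 1,2; total 3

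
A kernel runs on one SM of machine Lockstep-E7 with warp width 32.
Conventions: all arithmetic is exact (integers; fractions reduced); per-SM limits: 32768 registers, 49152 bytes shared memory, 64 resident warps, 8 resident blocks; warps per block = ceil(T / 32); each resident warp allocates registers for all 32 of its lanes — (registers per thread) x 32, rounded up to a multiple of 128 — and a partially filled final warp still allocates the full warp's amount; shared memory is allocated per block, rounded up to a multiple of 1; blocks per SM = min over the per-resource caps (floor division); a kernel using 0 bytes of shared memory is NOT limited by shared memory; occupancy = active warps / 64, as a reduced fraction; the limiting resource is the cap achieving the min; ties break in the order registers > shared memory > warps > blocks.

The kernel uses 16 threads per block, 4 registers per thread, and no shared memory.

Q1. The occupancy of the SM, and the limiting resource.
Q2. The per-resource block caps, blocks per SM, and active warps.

Answer: occupancy 1/8, limited by blocks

registers: 256 blocks
shared memory: no limit (kernel uses none)
warps: 64 blocks
blocks: 8 blocks

Answer: 8 blocks, 8 active warps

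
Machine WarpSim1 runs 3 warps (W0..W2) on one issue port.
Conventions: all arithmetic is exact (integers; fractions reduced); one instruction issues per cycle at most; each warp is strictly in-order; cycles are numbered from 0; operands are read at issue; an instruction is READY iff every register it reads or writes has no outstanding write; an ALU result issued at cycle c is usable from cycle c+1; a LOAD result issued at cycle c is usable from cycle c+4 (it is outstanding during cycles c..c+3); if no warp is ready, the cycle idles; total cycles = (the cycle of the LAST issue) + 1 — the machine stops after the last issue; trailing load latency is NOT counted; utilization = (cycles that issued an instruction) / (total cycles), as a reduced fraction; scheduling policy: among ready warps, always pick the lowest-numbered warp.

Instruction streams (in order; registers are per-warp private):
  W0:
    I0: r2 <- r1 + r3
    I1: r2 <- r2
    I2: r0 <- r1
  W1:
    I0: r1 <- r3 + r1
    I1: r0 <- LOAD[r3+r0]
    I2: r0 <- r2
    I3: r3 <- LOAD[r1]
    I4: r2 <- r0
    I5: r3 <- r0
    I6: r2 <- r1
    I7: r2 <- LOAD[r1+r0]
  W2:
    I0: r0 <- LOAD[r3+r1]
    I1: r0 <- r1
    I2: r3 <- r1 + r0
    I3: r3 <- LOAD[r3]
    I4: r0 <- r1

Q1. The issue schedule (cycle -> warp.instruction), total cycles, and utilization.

cycle 0: W0.I0
cycle 1: W0.I1
cycle 2: W0.I2
cycle 3: W1.I0
cycle 4: W1.I1
cycle 5: W2.I0
cycle 6: idle
cycle 7: idle
cycle 8: W1.I2
cycle 9: W1.I3
cycle 10: W1.I4
cycle 11: W2.I1
cycle 12: W2.I2
cycle 13: W1.I5
cycle 14: W1.I6
cycle 15: W1.I7
cycle 16: W2.I3
cycle 17: W2.I4

Answer: 18 cycles, utilization 8/9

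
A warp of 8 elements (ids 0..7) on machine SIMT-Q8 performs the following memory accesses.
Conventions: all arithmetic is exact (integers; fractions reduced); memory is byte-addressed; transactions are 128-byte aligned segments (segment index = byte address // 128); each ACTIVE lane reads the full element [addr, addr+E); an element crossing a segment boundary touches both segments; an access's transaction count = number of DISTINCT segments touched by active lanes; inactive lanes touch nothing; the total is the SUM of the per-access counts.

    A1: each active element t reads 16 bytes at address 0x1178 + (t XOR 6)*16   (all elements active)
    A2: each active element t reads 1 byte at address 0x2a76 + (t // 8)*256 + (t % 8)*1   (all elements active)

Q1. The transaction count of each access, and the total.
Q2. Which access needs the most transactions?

A1: 2 transactions
A2: 1 transaction

Answer: 2,1; total 3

Answer: A1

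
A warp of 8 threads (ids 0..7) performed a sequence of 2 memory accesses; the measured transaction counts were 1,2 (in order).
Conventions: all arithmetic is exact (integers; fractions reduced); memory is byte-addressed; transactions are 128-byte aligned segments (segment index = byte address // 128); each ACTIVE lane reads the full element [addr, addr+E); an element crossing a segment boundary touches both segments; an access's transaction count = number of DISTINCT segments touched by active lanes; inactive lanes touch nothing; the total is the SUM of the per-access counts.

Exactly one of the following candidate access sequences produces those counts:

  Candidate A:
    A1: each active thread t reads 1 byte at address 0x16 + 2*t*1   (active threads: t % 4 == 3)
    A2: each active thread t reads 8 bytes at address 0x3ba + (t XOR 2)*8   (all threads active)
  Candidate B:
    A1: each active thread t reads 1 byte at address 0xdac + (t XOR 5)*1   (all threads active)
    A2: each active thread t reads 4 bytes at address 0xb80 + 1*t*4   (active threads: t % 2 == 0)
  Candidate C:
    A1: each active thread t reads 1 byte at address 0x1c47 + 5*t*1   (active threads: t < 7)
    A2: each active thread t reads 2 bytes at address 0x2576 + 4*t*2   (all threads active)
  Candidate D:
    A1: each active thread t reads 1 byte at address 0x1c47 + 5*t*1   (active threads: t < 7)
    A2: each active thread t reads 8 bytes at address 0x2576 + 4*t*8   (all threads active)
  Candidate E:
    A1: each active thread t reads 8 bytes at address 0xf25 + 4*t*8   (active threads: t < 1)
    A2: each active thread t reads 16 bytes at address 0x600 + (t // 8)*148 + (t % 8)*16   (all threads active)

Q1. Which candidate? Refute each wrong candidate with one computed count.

A: A2 gives 1 transaction, not 2
B: A2 gives 1 transaction, not 2
D: A2 gives 3 transactions, not 2
E: A2 gives 1 transaction, not 2
C: all counts match (1,2)

Answer: C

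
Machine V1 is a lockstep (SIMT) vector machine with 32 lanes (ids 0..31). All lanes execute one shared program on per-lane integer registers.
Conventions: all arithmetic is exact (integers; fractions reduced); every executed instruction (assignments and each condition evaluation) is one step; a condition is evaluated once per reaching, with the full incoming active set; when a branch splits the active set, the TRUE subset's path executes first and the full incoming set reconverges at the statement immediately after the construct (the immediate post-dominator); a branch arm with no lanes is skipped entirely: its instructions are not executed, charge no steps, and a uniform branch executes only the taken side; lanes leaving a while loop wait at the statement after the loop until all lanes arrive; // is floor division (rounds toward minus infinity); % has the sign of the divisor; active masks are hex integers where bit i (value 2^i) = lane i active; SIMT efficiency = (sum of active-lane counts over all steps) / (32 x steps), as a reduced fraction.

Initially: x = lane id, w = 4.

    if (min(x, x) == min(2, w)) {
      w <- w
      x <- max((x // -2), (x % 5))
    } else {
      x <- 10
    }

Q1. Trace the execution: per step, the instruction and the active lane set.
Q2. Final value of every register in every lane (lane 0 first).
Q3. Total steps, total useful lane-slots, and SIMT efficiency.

step 0: eval (min(x, x) == min(2, w)) 0xffffffff
step 1: w <- w                       0x00000004
step 2: x <- max((x // -2), (x % 5)) 0x00000004
step 3: x <- 10                      0xfffffffb

Answer: 4 steps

x: 10,10,2,10,10,10,10,10,10,10,10,10,10,10,10,10,10,10,10,10,10,10,10,10,10,10,10,10,10,10,10,10
w: 4,4,4,4,4,4,4,4,4,4,4,4,4,4,4,4,4,4,4,4,4,4,4,4,4,4,4,4,4,4,4,4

steps = 4; useful = 65; efficiency = 65/128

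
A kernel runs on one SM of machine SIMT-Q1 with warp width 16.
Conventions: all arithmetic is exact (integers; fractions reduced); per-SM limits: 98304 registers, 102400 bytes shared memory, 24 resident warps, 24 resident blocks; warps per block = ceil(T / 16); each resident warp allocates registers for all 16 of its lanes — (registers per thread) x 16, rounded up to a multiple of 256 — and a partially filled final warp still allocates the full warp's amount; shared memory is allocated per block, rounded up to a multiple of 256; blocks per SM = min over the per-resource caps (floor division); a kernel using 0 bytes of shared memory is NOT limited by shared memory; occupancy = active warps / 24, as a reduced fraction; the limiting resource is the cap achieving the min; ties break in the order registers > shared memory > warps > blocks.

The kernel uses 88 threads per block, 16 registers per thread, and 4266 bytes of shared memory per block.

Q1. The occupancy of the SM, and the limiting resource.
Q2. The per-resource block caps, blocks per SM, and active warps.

Answer: occupancy 1, limited by warps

registers: 64 blocks
shared memory: 23 blocks
warps: 4 blocks
blocks: 24 blocks

Answer: 4 blocks, 24 active warps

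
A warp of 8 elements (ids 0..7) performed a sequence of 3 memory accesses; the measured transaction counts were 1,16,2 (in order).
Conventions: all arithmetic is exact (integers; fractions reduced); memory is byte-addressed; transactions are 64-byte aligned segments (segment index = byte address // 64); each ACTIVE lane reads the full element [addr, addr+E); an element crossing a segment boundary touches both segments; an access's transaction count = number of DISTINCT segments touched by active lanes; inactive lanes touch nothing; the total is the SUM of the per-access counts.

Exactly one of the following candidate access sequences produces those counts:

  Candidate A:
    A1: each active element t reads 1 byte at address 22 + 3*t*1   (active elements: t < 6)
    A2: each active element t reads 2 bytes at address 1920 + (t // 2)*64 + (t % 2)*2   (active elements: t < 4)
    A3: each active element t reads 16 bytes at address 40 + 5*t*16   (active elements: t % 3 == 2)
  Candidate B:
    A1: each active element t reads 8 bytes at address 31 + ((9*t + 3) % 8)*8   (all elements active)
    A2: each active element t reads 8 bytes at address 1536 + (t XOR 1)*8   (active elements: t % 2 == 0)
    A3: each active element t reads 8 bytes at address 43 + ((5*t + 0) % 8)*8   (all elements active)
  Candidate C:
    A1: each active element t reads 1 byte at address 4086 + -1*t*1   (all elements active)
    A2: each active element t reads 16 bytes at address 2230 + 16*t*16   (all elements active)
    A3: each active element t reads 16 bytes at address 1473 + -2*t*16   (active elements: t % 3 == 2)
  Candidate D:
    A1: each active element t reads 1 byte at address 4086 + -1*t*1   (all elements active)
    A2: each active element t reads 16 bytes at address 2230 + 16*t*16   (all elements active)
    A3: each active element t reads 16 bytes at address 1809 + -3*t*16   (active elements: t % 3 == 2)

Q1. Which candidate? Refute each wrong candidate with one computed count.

A: A2 gives 2 transactions, not 16
B: A1 gives 2 transactions, not 1
D: A3 gives 3 transactions, not 2
C: all counts match (1,16,2)

Answer: C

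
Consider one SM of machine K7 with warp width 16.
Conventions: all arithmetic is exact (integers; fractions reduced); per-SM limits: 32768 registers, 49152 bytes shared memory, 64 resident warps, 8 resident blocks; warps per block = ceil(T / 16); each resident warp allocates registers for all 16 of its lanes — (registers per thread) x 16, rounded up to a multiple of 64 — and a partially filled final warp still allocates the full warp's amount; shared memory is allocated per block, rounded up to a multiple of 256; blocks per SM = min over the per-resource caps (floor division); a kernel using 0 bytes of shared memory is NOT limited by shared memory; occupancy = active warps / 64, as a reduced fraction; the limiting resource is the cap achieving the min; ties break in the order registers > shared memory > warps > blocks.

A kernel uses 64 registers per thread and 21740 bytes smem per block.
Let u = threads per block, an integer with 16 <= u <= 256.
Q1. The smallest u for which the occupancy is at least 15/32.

Answer: u = 225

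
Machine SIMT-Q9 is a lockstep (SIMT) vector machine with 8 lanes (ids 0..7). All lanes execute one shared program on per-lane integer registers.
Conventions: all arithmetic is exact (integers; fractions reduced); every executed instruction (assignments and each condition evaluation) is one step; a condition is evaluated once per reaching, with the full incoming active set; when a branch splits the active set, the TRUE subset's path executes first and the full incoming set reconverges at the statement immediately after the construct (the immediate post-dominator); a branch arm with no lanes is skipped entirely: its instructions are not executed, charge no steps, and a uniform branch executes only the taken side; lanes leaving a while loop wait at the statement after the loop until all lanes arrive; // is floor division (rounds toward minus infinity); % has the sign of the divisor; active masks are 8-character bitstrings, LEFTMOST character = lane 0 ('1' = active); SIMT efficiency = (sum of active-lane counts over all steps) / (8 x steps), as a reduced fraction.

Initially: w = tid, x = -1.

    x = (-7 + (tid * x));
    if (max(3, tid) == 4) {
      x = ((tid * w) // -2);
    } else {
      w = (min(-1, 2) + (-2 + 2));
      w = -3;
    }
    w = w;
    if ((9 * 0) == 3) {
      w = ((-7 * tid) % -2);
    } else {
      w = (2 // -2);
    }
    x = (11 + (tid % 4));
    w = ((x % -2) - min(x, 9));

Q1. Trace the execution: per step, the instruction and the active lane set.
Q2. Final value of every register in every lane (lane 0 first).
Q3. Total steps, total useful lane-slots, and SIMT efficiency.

step 0: x <- (-7 + (tid * x))        11111111
step 1: eval (max(3, tid) == 4)      11111111
step 2: x <- ((tid * w) // -2)       00001000
step 3: w <- (min(-1, 2) + (-2 + 2)) 11110111
step 4: w <- -3                      11110111
step 5: w <- w                       11111111
step 6: eval ((9 * 0) == 3)          11111111
step 7: w <- (2 // -2)               11111111
step 8: x <- (11 + (tid % 4))        11111111
step 9: w <- ((x % -2) - min(x, 9))  11111111

Answer: 10 steps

w: -10,-9,-10,-9,-10,-9,-10,-9
x: 11,12,13,14,11,12,13,14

steps = 10; useful = 71; efficiency = 71/80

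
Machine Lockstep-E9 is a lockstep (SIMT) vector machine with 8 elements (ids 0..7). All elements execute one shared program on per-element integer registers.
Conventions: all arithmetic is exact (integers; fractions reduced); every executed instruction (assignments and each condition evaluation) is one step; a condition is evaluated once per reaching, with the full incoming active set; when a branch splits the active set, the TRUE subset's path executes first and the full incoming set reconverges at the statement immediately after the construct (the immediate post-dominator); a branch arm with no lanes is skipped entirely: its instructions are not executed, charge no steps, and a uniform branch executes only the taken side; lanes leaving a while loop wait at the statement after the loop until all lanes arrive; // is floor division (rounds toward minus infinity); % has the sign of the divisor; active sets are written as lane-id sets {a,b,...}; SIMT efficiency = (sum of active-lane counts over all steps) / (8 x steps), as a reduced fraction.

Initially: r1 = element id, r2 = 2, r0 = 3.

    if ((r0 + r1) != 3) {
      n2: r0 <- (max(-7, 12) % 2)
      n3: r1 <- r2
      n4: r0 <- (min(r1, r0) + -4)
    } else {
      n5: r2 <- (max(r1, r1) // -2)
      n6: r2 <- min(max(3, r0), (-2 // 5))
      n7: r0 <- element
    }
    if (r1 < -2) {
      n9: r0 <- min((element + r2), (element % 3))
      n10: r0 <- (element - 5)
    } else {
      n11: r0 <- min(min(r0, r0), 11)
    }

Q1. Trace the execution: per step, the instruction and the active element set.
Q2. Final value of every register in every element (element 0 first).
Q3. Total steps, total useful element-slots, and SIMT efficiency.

step 0: eval ((r0 + r1) != 3)        {0,1,2,3,4,5,6,7}
step 1: r0 <- (max(-7, 12) % 2)      {1,2,3,4,5,6,7}
step 2: r1 <- r2                     {1,2,3,4,5,6,7}
step 3: r0 <- (min(r1, r0) + -4)     {1,2,3,4,5,6,7}
step 4: r2 <- (max(r1, r1) // -2)    {0}
step 5: r2 <- min(max(3, r0), (-2 // 5)) {0}
step 6: r0 <- element                {0}
step 7: eval (r1 < -2)               {0,1,2,3,4,5,6,7}
step 8: r0 <- min(min(r0, r0), 11)   {0,1,2,3,4,5,6,7}

Answer: 9 steps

r1: 0,2,2,2,2,2,2,2
r2: -1,2,2,2,2,2,2,2
r0: 0,-4,-4,-4,-4,-4,-4,-4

steps = 9; useful = 48; efficiency = 48/72 = 2/3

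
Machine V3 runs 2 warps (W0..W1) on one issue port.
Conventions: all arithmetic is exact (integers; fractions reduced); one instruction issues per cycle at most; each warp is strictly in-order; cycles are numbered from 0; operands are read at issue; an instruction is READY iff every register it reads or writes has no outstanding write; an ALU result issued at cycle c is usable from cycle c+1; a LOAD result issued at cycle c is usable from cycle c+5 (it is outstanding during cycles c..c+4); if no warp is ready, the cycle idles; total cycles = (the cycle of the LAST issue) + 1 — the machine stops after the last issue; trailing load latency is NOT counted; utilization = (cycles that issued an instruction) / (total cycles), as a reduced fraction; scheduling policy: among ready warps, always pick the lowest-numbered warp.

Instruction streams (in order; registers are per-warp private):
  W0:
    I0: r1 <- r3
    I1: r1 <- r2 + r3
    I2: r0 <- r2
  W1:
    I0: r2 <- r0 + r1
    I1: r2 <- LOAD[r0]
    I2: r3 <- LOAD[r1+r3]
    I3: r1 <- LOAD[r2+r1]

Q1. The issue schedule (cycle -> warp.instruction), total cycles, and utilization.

cycle 0: W0.I0
cycle 1: W0.I1
cycle 2: W0.I2
cycle 3: W1.I0
cycle 4: W1.I1
cycle 5: W1.I2
cycle 6: idle
cycle 7: idle
cycle 8: idle
cycle 9: W1.I3

Answer: 10 cycles, utilization 7/10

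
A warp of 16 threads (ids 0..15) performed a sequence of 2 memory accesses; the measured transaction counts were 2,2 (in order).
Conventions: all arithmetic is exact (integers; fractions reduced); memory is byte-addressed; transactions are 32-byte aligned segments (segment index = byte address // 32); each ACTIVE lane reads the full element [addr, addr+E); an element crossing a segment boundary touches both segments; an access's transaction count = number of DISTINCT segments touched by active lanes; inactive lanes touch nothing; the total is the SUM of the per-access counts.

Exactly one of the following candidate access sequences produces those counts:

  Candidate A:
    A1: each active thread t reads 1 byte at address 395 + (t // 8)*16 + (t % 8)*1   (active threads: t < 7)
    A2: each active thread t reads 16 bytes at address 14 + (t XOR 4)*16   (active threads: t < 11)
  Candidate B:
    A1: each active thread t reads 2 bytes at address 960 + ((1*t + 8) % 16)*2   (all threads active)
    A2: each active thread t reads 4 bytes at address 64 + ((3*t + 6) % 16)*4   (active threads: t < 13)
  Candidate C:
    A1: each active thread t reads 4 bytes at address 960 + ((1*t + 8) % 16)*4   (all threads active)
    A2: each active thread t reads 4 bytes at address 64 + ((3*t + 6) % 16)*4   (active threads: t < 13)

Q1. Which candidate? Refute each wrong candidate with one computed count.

A: A1 gives 1 transaction, not 2
B: A1 gives 1 transaction, not 2
C: all counts match (2,2)

Answer: C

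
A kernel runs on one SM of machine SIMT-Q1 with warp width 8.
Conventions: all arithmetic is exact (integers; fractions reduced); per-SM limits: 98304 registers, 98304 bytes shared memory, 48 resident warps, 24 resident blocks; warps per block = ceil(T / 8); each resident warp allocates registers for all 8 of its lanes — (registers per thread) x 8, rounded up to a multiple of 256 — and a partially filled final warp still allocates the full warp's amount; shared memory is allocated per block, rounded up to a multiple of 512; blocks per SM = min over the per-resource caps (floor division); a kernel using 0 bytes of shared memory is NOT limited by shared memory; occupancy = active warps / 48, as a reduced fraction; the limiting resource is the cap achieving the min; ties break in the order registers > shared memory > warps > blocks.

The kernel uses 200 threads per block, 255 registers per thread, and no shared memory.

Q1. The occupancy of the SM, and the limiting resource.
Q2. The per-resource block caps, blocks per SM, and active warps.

Answer: occupancy 25/48, limited by registers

registers: 1 block
shared memory: no limit (kernel uses none)
warps: 1 block
blocks: 24 blocks

Answer: 1 block, 25 active warps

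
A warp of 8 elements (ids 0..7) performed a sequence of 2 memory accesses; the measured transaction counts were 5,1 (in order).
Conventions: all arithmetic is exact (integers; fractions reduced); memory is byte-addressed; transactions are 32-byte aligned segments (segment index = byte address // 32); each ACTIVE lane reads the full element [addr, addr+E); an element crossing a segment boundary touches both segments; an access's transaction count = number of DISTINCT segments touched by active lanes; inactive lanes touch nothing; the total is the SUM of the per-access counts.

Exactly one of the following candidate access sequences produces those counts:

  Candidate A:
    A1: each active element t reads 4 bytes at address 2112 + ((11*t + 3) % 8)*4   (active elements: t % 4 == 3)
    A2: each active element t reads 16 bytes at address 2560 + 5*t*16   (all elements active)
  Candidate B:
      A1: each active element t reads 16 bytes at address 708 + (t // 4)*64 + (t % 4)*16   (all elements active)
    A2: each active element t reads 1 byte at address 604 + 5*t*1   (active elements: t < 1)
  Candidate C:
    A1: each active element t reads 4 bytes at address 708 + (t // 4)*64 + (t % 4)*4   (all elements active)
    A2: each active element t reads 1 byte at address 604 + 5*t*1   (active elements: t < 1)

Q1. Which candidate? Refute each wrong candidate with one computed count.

A: A1 gives 1 transaction, not 5
C: A1 gives 2 transactions, not 5
B: all counts match (5,1)

Answer: B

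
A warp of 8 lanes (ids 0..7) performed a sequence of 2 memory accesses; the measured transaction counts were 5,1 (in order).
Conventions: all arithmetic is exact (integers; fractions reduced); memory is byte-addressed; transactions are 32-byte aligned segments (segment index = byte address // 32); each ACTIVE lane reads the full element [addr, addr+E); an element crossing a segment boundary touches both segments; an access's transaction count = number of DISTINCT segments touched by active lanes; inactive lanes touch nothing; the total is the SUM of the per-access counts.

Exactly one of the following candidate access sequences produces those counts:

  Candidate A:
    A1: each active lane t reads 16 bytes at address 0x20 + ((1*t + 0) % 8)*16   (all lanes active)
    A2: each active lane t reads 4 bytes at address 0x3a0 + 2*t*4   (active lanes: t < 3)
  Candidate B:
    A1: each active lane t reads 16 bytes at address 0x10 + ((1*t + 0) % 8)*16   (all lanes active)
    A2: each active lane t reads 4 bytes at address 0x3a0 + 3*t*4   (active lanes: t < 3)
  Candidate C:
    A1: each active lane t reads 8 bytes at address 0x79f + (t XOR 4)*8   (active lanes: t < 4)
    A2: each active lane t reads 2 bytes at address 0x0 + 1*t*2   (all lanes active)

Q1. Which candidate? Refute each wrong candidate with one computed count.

A: A1 gives 4 transactions, not 5
C: A1 gives 2 transactions, not 5
B: all counts match (5,1)

Answer: B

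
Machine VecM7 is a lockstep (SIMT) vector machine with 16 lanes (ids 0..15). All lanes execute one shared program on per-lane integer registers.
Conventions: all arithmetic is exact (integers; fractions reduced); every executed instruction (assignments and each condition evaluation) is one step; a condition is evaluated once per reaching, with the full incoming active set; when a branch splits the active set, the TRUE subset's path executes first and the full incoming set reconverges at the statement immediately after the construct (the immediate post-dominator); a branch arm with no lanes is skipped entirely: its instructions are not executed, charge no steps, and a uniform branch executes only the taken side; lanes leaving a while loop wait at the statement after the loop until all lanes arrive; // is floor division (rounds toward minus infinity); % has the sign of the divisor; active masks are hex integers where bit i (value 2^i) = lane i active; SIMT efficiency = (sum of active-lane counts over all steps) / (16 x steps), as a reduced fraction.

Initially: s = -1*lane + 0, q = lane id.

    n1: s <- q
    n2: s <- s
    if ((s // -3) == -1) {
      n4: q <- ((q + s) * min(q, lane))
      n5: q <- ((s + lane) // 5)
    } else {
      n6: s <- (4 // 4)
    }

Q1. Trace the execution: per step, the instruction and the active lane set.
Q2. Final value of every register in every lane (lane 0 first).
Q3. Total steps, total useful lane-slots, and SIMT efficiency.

step 0: s <- q                       0xffff
step 1: s <- s                       0xffff
step 2: eval ((s // -3) == -1)       0xffff
step 3: q <- ((q + s) * min(q, lane)) 0x000e
step 4: q <- ((s + lane) // 5)       0x000e
step 5: s <- (4 // 4)                0xfff1

Answer: 6 steps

s: 1,1,2,3,1,1,1,1,1,1,1,1,1,1,1,1
q: 0,0,0,1,4,5,6,7,8,9,10,11,12,13,14,15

steps = 6; useful = 67; efficiency = 67/96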